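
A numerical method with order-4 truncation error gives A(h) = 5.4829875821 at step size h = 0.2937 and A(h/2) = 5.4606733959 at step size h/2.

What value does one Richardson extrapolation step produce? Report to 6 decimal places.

5.459186

r = 4: numerator weight 16, denominator 15.
Weighted: 87.3707743344 − 5.4829875821 = 81.8877867523
Divide by 2^4 − 1 = 15.
Result: 5.4591857835
Gap between inputs: 2.231e-02; correction applied: −0.0014876124.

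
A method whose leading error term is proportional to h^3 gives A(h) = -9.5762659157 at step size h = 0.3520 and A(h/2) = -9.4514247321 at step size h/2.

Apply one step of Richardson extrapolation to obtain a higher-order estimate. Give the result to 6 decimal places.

-9.433590

The method has order 3: 2^3 = 8.
8 × (-9.4514247321) = -75.6113978568; subtract (-9.5762659157) → -66.0351319411
Denominator 8 − 1 = 7.
(-66.0351319411) ÷ 7 = -9.4335902773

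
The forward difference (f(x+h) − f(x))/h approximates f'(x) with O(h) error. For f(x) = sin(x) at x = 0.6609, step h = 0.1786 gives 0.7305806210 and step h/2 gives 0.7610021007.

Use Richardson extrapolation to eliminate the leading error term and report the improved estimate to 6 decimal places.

0.791424

r = 1: numerator weight 2, denominator 1.
2^1×A(h/2) = 1.5220042014; minus A(h) gives 0.7914235804.
Extrapolated: 0.7914235804 / 1 = 0.7914235804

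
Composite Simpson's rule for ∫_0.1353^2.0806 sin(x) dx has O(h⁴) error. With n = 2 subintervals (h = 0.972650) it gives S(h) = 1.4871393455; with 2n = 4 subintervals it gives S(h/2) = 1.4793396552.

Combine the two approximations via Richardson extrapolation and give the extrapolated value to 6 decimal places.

1.478820

Order 4 gives 2^r = 16 and 2^r − 1 = 15.
16×1.4793396552 − 1.4871393455 = 22.1822951377
Denominator 16 − 1 = 15.
22.1822951377 ÷ 15 = 1.4788196758
Correction |R − A(h/2)| = 5.200e-04; gap |A(h/2) − A(h)| = 7.800e-03.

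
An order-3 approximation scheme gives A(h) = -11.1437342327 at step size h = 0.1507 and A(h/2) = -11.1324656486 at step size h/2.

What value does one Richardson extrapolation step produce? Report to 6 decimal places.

The method has order 3: 2^3 = 8.
Difference of the inputs: -11.1324656486 − (-11.1437342327) = 0.0112685841
Divide by 2^3 − 1 = 7: 0.0112685841/7 = 0.0016097977
R = A(h/2) + (A(h/2) − A(h))/7 = -11.1324656486 + 0.0016097977 = -11.1308558509

-11.130856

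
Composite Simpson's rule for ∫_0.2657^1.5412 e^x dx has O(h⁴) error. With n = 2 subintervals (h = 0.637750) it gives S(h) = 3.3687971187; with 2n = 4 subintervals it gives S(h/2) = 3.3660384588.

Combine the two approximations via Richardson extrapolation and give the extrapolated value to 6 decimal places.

3.365855

r = 4, so 2^r = 16.
Numerator 16·A(h/2) − A(h) = 16·3.3660384588 − 3.3687971187 = 50.4878182221
Extrapolated: 50.4878182221 / 15 = 3.3658545481
Gap between inputs: 2.759e-03; correction applied: −0.0001839107.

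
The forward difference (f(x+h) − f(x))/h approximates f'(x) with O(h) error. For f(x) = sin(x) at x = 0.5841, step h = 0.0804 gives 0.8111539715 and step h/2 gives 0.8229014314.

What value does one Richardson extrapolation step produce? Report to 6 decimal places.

Order 1 gives 2^r = 2 and 2^r − 1 = 1.
2·0.8229014314 = 1.6458028628; subtract 0.8111539715 → 0.8346488913
R = 0.8346488913/1 = 0.8346488913
Shift from A(h/2): +0.0117474599.

0.834649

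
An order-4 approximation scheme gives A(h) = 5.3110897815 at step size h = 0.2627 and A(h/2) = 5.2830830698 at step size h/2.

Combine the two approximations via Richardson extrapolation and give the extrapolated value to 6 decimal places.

5.281216

Leading term ∝ h^4; use weight 16 = 2^4.
16·5.2830830698 = 84.5293291168; subtract 5.3110897815 → 79.2182393353
Denominator 16 − 1 = 15.
So the Richardson estimate is 5.2812159557.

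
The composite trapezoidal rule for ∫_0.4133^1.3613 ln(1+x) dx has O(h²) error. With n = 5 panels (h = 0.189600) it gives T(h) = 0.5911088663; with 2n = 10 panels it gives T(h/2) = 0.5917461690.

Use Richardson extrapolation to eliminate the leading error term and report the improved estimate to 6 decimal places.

0.591959

r = 2: numerator weight 4, denominator 3.
Difference of the inputs: 0.5917461690 − 0.5911088663 = 0.0006373027
Divide by 2^2 − 1 = 3: 0.0006373027/3 = 0.0002124342
R = A(h/2) + (A(h/2) − A(h))/3 = 0.5917461690 + 0.0002124342 = 0.5919586032
Correction |R − A(h/2)| = 2.124e-04; gap |A(h/2) − A(h)| = 6.373e-04.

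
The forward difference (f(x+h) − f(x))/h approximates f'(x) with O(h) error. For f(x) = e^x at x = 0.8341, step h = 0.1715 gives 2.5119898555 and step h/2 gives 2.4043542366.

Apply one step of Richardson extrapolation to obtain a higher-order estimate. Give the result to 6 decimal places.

2.296719

Error is O(h^1); halving h shrinks it by 2^1 = 2.
Difference of the inputs: 2.4043542366 − 2.5119898555 = -0.1076356189
Correction (A(h/2) − A(h))/(2 − 1) = (-0.1076356189)/1 = -0.1076356189
R = 2.4043542366 − 0.1076356189 = 2.2967186177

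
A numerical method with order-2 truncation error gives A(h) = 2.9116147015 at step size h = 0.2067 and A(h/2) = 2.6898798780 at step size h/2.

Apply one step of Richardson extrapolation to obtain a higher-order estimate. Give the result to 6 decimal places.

The method has order 2: 2^2 = 4.
4*2.6898798780 − 2.9116147015 = 7.8479048105
R = 7.8479048105/3 = 2.6159682702
Shift from A(h/2): −0.0739116078.

2.615968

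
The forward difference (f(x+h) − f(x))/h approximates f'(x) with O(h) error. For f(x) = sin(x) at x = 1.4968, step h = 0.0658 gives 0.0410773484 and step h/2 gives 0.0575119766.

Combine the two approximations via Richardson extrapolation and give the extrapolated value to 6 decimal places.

0.073947

The method has order 1: 2^1 = 2.
Numerator 2*A(h/2) − A(h) = 2*0.0575119766 − 0.0410773484 = 0.0739466048
Denominator 2 − 1 = 1.
So the Richardson estimate is 0.0739466048.
Gap between inputs: 1.643e-02; correction applied: +0.0164346282.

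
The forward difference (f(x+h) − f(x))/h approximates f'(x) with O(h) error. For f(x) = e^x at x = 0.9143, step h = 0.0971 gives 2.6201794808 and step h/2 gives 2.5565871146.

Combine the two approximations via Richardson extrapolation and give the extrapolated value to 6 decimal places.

2.492995

The method has order 1: 2^1 = 2.
Top: 2(2.5565871146) − (2.6201794808) = 2.4929947484
Denominator 2 − 1 = 1.
(2*2.5565871146 − 2.6201794808)/(2 − 1) = 2.4929947484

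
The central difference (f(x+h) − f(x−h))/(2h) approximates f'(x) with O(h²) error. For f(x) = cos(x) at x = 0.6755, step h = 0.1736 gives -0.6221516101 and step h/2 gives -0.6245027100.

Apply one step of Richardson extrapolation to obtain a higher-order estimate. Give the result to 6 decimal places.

Order 2 gives 2^r = 4 and 2^r − 1 = 3.
2^2*A(h/2) = -2.4980108400; minus A(h) gives -1.8758592299.
Denominator 4 − 1 = 3.
Result: -0.6252864100
Gap between inputs: 2.351e-03; correction applied: −0.0007837000.

-0.625286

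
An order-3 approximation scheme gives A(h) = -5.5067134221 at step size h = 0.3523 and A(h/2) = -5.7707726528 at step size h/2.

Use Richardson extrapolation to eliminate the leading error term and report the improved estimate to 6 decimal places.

-5.808495

With r = 3 the leading error scales as h^3, so the weight is 2^3 = 8.
2^3*A(h/2) = -46.1661812224; minus A(h) gives -40.6594678003.
Denominator 8 − 1 = 7.
(-40.6594678003) ÷ 7 = -5.8084954000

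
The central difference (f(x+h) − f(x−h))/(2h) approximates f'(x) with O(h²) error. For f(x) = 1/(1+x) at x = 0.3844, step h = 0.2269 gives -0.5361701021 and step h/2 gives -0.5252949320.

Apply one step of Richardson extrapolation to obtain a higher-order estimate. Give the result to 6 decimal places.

The method has order 2: 2^2 = 4.
4*(-0.5252949320) = -2.1011797280; subtract (-0.5361701021) → -1.5650096259
Extrapolated: (-1.5650096259) / 3 = -0.5216698753
Correction |R − A(h/2)| = 3.625e-03; gap |A(h/2) − A(h)| = 1.088e-02.

-0.521670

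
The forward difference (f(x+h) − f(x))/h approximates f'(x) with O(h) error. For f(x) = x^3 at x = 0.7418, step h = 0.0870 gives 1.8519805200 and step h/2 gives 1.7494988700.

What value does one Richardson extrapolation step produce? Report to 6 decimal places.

Leading term ∝ h^1; use weight 2 = 2^1.
Numerator 2*A(h/2) − A(h) = 2*1.7494988700 − 1.8519805200 = 1.6470172200
Divide by 2^1 − 1 = 1.
Extrapolated: 1.6470172200 / 1 = 1.6470172200

1.647017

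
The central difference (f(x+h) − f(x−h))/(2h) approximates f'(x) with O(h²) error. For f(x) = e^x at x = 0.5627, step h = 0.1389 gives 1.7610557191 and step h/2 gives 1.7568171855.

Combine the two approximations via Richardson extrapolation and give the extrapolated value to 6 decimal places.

1.755404

Leading term ∝ h^2; use weight 4 = 2^2.
2^2 × A(h/2) = 7.0272687420; minus A(h) gives 5.2662130229.
Divide by 2^2 − 1 = 3.
Extrapolated: 5.2662130229 / 3 = 1.7554043410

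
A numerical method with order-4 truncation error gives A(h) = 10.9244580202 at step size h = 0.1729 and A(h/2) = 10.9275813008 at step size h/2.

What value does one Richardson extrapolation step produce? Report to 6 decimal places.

r = 4: numerator weight 16, denominator 15.
Numerator 16×A(h/2) − A(h) = 16×10.9275813008 − 10.9244580202 = 163.9168427926
163.9168427926 ÷ 15 = 10.9277895195

10.927790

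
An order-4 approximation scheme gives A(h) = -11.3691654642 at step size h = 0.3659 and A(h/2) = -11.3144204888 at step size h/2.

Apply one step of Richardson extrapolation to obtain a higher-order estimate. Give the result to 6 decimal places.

Error is O(h^4); halving h shrinks it by 2^4 = 16.
Numerator 16·A(h/2) − A(h) = 16·(-11.3144204888) − (-11.3691654642) = -169.6615623566
Denominator 16 − 1 = 15.
(-169.6615623566) ÷ 15 = -11.3107708238
Shift from A(h/2): +0.0036496650.

-11.310771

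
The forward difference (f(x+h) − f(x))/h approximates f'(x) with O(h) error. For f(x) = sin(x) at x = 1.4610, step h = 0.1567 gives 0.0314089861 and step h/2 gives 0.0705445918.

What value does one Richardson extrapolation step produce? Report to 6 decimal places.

Method order is 1; weight 2^1 = 2.
2·0.0705445918 − 0.0314089861 = 0.1096801975
0.1096801975 ÷ 1 = 0.1096801975
Gap between inputs: 3.914e-02; correction applied: +0.0391356057.

0.109680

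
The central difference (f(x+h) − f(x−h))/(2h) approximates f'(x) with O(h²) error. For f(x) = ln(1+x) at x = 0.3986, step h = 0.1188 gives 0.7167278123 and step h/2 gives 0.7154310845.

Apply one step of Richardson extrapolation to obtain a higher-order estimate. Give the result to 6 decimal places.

0.714999

Error is O(h^2); halving h shrinks it by 2^2 = 4.
4·0.7154310845 − 0.7167278123 = 2.1449965257
R = 2.1449965257/3 = 0.7149988419
Correction |R − A(h/2)| = 4.322e-04; gap |A(h/2) − A(h)| = 1.297e-03.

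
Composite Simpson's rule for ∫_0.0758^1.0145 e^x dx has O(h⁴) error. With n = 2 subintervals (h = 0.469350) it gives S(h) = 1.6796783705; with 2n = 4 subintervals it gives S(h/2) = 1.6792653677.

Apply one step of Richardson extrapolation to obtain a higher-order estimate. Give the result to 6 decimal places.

1.679238

With r = 4 the leading error scales as h^4, so the weight is 2^4 = 16.
Top: 16(1.6792653677) − (1.6796783705) = 25.1885675127
Extrapolated: 25.1885675127 / 15 = 1.6792378342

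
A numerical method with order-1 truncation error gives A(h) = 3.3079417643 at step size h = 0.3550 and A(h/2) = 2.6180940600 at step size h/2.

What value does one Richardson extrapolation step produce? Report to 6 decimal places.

r = 1, so 2^r = 2.
2^1×A(h/2) = 5.2361881200; minus A(h) gives 1.9282463557.
1.9282463557 ÷ 1 = 1.9282463557

1.928246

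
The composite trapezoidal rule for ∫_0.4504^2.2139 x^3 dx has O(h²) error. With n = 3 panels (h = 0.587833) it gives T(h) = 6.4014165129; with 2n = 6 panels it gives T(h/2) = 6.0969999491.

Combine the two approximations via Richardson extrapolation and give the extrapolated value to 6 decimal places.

The method has order 2: 2^2 = 4.
Top: 4(6.0969999491) − (6.4014165129) = 17.9865832835
Denominator 4 − 1 = 3.
(4*6.0969999491 − 6.4014165129)/(4 − 1) = 5.9955277612

5.995528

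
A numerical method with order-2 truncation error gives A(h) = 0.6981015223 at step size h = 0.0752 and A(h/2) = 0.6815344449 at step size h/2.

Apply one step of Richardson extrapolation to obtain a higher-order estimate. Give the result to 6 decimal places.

0.676012

With r = 2 the leading error scales as h^2, so the weight is 2^2 = 4.
4*0.6815344449 = 2.7261377796; subtract 0.6981015223 → 2.0280362573
(4*0.6815344449 − 0.6981015223)/(4 − 1) = 0.6760120858
Shift from A(h/2): −0.0055223591.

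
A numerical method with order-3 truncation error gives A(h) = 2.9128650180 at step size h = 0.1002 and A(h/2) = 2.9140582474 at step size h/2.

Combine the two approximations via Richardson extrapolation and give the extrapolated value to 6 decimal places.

2.914229

Method order is 3; weight 2^3 = 8.
8*2.9140582474 = 23.3124659792; subtract 2.9128650180 → 20.3996009612
Divide by 2^3 − 1 = 7.
20.3996009612 ÷ 7 = 2.9142287087
Correction |R − A(h/2)| = 1.705e-04; gap |A(h/2) − A(h)| = 1.193e-03.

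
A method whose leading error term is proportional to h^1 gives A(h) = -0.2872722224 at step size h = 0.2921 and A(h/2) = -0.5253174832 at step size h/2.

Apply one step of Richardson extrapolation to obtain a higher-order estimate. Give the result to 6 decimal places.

-0.763363

r = 1, so 2^r = 2.
2 × (-0.5253174832) − (-0.2872722224) = -0.7633627440
Extrapolated: (-0.7633627440) / 1 = -0.7633627440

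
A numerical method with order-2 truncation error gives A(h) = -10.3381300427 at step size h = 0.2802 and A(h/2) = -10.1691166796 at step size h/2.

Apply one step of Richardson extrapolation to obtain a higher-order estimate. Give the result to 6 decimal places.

Method order is 2; weight 2^2 = 4.
4*(-10.1691166796) − (-10.3381300427) = -30.3383366757
(4*(-10.1691166796) − (-10.3381300427))/(4 − 1) = -10.1127788919

-10.112779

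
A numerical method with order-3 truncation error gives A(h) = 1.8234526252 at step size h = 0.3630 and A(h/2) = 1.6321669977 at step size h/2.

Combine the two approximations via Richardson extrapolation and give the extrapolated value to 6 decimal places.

1.604840

r = 3, so 2^r = 8.
8 × 1.6321669977 = 13.0573359816; subtract 1.8234526252 → 11.2338833564
Divide by 2^3 − 1 = 7.
Result: 1.6048404795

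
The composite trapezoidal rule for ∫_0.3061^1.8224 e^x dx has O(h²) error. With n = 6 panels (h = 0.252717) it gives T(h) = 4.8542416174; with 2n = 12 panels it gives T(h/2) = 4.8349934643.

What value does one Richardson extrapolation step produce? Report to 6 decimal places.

4.828577

Error is O(h^2); halving h shrinks it by 2^2 = 4.
Difference of the inputs: 4.8349934643 − 4.8542416174 = -0.0192481531
Correction (A(h/2) − A(h))/(4 − 1) = (-0.0192481531)/3 = -0.0064160510
R = 4.8349934643 − 0.0064160510 = 4.8285774133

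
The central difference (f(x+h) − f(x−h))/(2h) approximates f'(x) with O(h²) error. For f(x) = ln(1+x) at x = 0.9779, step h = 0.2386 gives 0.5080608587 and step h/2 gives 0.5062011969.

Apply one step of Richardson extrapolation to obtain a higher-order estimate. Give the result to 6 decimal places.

Leading term ∝ h^2; use weight 4 = 2^2.
4×0.5062011969 = 2.0248047876; 2.0248047876 − 0.5080608587 = 1.5167439289
Divide by 2^2 − 1 = 3.
So the Richardson estimate is 0.5055813096.
Correction |R − A(h/2)| = 6.199e-04; gap |A(h/2) − A(h)| = 1.860e-03.

0.505581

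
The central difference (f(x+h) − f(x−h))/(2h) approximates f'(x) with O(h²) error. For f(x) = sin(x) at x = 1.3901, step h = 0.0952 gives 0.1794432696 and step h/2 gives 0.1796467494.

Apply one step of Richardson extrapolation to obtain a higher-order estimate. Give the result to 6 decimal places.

0.179715

r = 2: numerator weight 4, denominator 3.
4×0.1796467494 = 0.7185869976; 0.7185869976 − 0.1794432696 = 0.5391437280
Divide by 2^2 − 1 = 3.
(4×0.1796467494 − 0.1794432696)/(4 − 1) = 0.1797145760
Correction |R − A(h/2)| = 6.783e-05; gap |A(h/2) − A(h)| = 2.035e-04.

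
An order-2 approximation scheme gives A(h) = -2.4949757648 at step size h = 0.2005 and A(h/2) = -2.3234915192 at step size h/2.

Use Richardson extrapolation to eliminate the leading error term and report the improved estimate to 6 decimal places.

Method order is 2; weight 2^2 = 4.
A(h/2) − A(h) = -2.3234915192 − (-2.4949757648) = 0.1714842456
Divide by 2^2 − 1 = 3: 0.1714842456/3 = 0.0571614152
R = -2.3234915192 + 0.0571614152 = -2.2663301040
Shift from A(h/2): +0.0571614152.

-2.266330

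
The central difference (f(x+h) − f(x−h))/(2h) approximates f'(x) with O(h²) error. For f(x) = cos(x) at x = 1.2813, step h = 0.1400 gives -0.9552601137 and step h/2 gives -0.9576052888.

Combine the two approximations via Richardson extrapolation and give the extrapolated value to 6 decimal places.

Error is O(h^2); halving h shrinks it by 2^2 = 4.
Weighted: (-3.8304211552) − (-0.9552601137) = -2.8751610415
(4·(-0.9576052888) − (-0.9552601137))/(4 − 1) = -0.9583870138

-0.958387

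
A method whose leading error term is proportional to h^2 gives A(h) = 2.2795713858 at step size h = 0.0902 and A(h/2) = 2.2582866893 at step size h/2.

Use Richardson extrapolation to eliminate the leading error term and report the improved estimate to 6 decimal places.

Order 2 gives 2^r = 4 and 2^r − 1 = 3.
2^2·A(h/2) = 9.0331467572; minus A(h) gives 6.7535753714.
Divide by 2^2 − 1 = 3.
Extrapolated: 6.7535753714 / 3 = 2.2511917905
Gap between inputs: 2.128e-02; correction applied: −0.0070948988.

2.251192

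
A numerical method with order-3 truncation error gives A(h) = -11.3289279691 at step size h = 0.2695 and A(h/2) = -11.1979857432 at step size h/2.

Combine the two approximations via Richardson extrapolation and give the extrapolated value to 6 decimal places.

-11.179280

The method has order 3: 2^3 = 8.
Numerator 8×A(h/2) − A(h) = 8×(-11.1979857432) − (-11.3289279691) = -78.2549579765
R = (-78.2549579765)/7 = -11.1792797109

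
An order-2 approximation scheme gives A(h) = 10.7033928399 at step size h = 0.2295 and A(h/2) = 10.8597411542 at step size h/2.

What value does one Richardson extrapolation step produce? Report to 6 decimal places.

10.911857

Error is O(h^2); halving h shrinks it by 2^2 = 4.
Top: 4(10.8597411542) − (10.7033928399) = 32.7355717769
Divide by 2^2 − 1 = 3.
Extrapolated: 32.7355717769 / 3 = 10.9118572590
Shift from A(h/2): +0.0521161048.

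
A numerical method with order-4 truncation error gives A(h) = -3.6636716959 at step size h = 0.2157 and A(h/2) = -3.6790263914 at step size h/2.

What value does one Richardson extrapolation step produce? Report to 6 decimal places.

-3.680050

r = 4: numerator weight 16, denominator 15.
Top: 16(-3.6790263914) − (-3.6636716959) = -55.2007505665
Divide by 2^4 − 1 = 15.
(-55.2007505665) ÷ 15 = -3.6800500378
Shift from A(h/2): −0.0010236464.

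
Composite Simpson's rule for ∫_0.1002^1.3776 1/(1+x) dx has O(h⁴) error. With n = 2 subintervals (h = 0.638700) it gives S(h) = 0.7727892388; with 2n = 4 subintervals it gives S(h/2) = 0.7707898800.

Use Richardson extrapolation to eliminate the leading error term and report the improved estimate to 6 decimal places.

With r = 4 the leading error scales as h^4, so the weight is 2^4 = 16.
16 × 0.7707898800 − 0.7727892388 = 11.5598488412
Divide by 2^4 − 1 = 15.
11.5598488412 ÷ 15 = 0.7706565894

0.770657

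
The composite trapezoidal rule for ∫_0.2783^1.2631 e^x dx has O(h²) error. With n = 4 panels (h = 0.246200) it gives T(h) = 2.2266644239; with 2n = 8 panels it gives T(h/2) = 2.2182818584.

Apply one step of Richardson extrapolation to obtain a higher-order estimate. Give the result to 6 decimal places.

r = 2: numerator weight 4, denominator 3.
4 × 2.2182818584 = 8.8731274336; subtract 2.2266644239 → 6.6464630097
Divide by 2^2 − 1 = 3.
6.6464630097 ÷ 3 = 2.2154876699

2.215488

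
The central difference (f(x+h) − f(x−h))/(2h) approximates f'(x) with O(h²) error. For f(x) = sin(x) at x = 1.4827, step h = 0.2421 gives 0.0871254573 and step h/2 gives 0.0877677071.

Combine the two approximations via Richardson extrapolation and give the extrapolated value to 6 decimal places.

Order 2 gives 2^r = 4 and 2^r − 1 = 3.
4×0.0877677071 = 0.3510708284; 0.3510708284 − 0.0871254573 = 0.2639453711
Extrapolated: 0.2639453711 / 3 = 0.0879817904
Shift from A(h/2): +0.0002140833.

0.087982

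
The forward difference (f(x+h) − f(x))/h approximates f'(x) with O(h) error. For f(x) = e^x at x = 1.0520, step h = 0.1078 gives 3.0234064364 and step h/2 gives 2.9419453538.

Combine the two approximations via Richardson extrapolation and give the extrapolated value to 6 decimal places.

The method has order 1: 2^1 = 2.
2^1*A(h/2) = 5.8838907076; minus A(h) gives 2.8604842712.
Divide by 2^1 − 1 = 1.
(2*2.9419453538 − 3.0234064364)/(2 − 1) = 2.8604842712
Shift from A(h/2): −0.0814610826.

2.860484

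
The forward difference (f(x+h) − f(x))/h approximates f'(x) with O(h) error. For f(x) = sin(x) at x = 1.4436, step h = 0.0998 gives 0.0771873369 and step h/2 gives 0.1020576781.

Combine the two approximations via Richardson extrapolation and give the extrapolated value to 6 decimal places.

0.126928

Leading term ∝ h^1; use weight 2 = 2^1.
Numerator 2*A(h/2) − A(h) = 2*0.1020576781 − 0.0771873369 = 0.1269280193
Extrapolated: 0.1269280193 / 1 = 0.1269280193
Correction |R − A(h/2)| = 2.487e-02; gap |A(h/2) − A(h)| = 2.487e-02.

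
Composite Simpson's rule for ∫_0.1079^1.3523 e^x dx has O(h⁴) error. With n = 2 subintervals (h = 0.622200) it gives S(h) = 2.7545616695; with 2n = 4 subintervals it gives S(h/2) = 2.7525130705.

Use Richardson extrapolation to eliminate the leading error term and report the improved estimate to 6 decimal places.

2.752376

r = 4: numerator weight 16, denominator 15.
Numerator 16*A(h/2) − A(h) = 16*2.7525130705 − 2.7545616695 = 41.2856474585
Denominator 16 − 1 = 15.
Extrapolated: 41.2856474585 / 15 = 2.7523764972
Gap between inputs: 2.049e-03; correction applied: −0.0001365733.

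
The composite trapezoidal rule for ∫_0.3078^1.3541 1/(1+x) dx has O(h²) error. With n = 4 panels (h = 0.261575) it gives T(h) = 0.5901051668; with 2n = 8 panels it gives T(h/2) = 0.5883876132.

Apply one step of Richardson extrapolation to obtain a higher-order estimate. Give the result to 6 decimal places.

Method order is 2; weight 2^2 = 4.
Difference of the inputs: 0.5883876132 − 0.5901051668 = -0.0017175536
Correction (A(h/2) − A(h))/(4 − 1) = (-0.0017175536)/3 = -0.0005725179
R = A(h/2) + (A(h/2) − A(h))/3 = 0.5883876132 − 0.0005725179 = 0.5878150953
Gap between inputs: 1.718e-03; correction applied: −0.0005725179.

0.587815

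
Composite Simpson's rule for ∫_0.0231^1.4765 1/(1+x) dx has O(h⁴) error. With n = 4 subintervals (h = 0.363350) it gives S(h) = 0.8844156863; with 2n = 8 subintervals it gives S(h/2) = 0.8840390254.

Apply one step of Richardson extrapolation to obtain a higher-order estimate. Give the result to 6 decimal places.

0.884014

r = 4: numerator weight 16, denominator 15.
Difference of the inputs: 0.8840390254 − 0.8844156863 = -0.0003766609
Divide by 2^4 − 1 = 15: (-0.0003766609)/15 = -0.0000251107
R = 0.8840390254 − 0.0000251107 = 0.8840139147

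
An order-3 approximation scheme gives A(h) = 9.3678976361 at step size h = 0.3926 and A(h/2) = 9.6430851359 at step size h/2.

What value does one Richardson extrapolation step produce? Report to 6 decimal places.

r = 3, so 2^r = 8.
8×9.6430851359 = 77.1446810872; 77.1446810872 − 9.3678976361 = 67.7767834511
R = 67.7767834511/7 = 9.6823976359

9.682398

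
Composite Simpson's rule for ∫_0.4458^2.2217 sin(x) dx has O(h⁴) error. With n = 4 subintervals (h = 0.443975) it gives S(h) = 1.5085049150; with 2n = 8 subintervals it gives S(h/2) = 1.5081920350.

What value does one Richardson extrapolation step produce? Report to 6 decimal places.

Method order is 4; weight 2^4 = 16.
16×1.5081920350 = 24.1310725600; 24.1310725600 − 1.5085049150 = 22.6225676450
(16×1.5081920350 − 1.5085049150)/(16 − 1) = 1.5081711763
Gap between inputs: 3.129e-04; correction applied: −0.0000208587.

1.508171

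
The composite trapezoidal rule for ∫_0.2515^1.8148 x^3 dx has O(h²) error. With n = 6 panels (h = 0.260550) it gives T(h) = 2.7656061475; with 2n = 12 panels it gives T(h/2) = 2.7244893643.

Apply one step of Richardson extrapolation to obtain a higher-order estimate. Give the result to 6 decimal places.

2.710784

Method order is 2; weight 2^2 = 4.
Difference of the inputs: 2.7244893643 − 2.7656061475 = -0.0411167832
Divide by 2^2 − 1 = 3: (-0.0411167832)/3 = -0.0137055944
R = A(h/2) + (A(h/2) − A(h))/3 = 2.7244893643 − 0.0137055944 = 2.7107837699
Shift from A(h/2): −0.0137055944.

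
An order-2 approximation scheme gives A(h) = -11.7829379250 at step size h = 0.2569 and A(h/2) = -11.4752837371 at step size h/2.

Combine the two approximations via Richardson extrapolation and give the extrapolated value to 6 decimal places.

-11.372732

Error is O(h^2); halving h shrinks it by 2^2 = 4.
Numerator 4 × A(h/2) − A(h) = 4 × (-11.4752837371) − (-11.7829379250) = -34.1181970234
Denominator 4 − 1 = 3.
Result: -11.3727323411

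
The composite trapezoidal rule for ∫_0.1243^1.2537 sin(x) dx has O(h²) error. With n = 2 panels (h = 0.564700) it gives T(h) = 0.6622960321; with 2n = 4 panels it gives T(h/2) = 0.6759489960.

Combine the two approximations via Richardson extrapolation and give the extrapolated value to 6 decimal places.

Order 2 gives 2^r = 4 and 2^r − 1 = 3.
4·0.6759489960 = 2.7037959840; subtract 0.6622960321 → 2.0414999519
Denominator 4 − 1 = 3.
2.0414999519 ÷ 3 = 0.6804999840
Gap between inputs: 1.365e-02; correction applied: +0.0045509880.

0.680500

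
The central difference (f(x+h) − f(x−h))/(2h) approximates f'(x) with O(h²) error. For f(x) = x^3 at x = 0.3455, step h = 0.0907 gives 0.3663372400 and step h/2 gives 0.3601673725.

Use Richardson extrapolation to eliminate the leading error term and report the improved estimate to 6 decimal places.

0.358111

With r = 2 the leading error scales as h^2, so the weight is 2^2 = 4.
Top: 4(0.3601673725) − (0.3663372400) = 1.0743322500
Divide by 2^2 − 1 = 3.
Extrapolated: 1.0743322500 / 3 = 0.3581107500
Gap between inputs: 6.170e-03; correction applied: −0.0020566225.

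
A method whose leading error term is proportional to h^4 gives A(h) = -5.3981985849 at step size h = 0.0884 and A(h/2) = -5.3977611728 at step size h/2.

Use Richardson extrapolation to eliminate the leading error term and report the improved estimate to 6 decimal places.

The method has order 4: 2^4 = 16.
16×(-5.3977611728) − (-5.3981985849) = -80.9659801799
Denominator 16 − 1 = 15.
Extrapolated: (-80.9659801799) / 15 = -5.3977320120
Gap between inputs: 4.374e-04; correction applied: +0.0000291608.

-5.397732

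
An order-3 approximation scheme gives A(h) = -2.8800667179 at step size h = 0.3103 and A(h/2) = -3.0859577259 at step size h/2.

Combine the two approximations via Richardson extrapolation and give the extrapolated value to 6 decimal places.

r = 3, so 2^r = 8.
8·(-3.0859577259) = -24.6876618072; subtract (-2.8800667179) → -21.8075950893
R = (-21.8075950893)/7 = -3.1153707270

-3.115371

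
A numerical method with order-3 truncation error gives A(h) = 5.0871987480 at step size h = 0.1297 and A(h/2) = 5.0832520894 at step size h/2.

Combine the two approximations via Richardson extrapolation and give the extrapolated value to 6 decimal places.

Method order is 3; weight 2^3 = 8.
8 × 5.0832520894 = 40.6660167152; subtract 5.0871987480 → 35.5788179672
Divide by 2^3 − 1 = 7.
(8 × 5.0832520894 − 5.0871987480)/(8 − 1) = 5.0826882810
Gap between inputs: 3.947e-03; correction applied: −0.0005638084.

5.082688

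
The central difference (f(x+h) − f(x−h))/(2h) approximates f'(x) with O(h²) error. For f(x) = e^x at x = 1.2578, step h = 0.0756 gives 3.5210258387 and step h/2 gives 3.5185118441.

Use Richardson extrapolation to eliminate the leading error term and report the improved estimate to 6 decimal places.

Order 2 gives 2^r = 4 and 2^r − 1 = 3.
Weighted: 14.0740473764 − 3.5210258387 = 10.5530215377
10.5530215377 ÷ 3 = 3.5176738459
Shift from A(h/2): −0.0008379982.

3.517674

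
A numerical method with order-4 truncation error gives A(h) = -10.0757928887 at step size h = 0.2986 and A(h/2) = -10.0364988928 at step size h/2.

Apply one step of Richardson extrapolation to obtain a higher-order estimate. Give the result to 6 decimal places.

-10.033879

The method has order 4: 2^4 = 16.
A(h/2) − A(h) = -10.0364988928 − (-10.0757928887) = 0.0392939959
Correction (A(h/2) − A(h))/(16 − 1) = 0.0392939959/15 = 0.0026195997
R = -10.0364988928 + 0.0026195997 = -10.0338792931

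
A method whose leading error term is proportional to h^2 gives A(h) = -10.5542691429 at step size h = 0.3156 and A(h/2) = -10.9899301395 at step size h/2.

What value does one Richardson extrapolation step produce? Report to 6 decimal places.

-11.135150

With r = 2 the leading error scales as h^2, so the weight is 2^2 = 4.
2^2·A(h/2) = -43.9597205580; minus A(h) gives -33.4054514151.
Divide by 2^2 − 1 = 3.
Extrapolated: (-33.4054514151) / 3 = -11.1351504717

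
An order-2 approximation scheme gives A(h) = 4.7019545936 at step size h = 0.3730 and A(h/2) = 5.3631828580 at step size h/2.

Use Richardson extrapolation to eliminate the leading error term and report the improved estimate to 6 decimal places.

5.583592

Error is O(h^2); halving h shrinks it by 2^2 = 4.
4*5.3631828580 = 21.4527314320; subtract 4.7019545936 → 16.7507768384
Denominator 4 − 1 = 3.
So the Richardson estimate is 5.5835922795.
Shift from A(h/2): +0.2204094215.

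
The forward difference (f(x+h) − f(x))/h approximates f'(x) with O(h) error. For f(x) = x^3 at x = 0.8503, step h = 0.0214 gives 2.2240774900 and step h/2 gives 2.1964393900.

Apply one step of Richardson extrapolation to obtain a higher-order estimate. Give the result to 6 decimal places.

Error is O(h^1); halving h shrinks it by 2^1 = 2.
2^1·A(h/2) = 4.3928787800; minus A(h) gives 2.1688012900.
Divide by 2^1 − 1 = 1.
So the Richardson estimate is 2.1688012900.
Gap between inputs: 2.764e-02; correction applied: −0.0276381000.

2.168801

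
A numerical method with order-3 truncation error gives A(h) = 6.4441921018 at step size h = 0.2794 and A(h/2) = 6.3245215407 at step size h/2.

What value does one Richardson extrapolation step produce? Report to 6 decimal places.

Method order is 3; weight 2^3 = 8.
2^3·A(h/2) = 50.5961723256; minus A(h) gives 44.1519802238.
(8·6.3245215407 − 6.4441921018)/(8 − 1) = 6.3074257463

6.307426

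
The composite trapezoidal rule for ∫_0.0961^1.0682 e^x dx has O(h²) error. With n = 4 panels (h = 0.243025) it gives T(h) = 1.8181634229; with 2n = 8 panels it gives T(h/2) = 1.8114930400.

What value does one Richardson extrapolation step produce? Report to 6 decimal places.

r = 2, so 2^r = 4.
4*1.8114930400 − 1.8181634229 = 5.4278087371
Divide by 2^2 − 1 = 3.
(4*1.8114930400 − 1.8181634229)/(4 − 1) = 1.8092695790

1.809270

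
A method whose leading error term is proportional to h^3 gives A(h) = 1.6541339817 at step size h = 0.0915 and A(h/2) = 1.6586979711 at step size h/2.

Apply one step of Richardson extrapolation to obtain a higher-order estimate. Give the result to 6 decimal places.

1.659350

r = 3: numerator weight 8, denominator 7.
Weighted: 13.2695837688 − 1.6541339817 = 11.6154497871
R = 11.6154497871/7 = 1.6593499696
Shift from A(h/2): +0.0006519985.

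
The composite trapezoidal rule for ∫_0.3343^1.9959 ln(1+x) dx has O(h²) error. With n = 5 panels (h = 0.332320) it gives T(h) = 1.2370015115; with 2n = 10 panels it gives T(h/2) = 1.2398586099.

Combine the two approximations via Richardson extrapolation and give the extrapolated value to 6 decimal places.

The method has order 2: 2^2 = 4.
2^2×A(h/2) = 4.9594344396; minus A(h) gives 3.7224329281.
Denominator 4 − 1 = 3.
R = 3.7224329281/3 = 1.2408109760
Correction |R − A(h/2)| = 9.524e-04; gap |A(h/2) − A(h)| = 2.857e-03.

1.240811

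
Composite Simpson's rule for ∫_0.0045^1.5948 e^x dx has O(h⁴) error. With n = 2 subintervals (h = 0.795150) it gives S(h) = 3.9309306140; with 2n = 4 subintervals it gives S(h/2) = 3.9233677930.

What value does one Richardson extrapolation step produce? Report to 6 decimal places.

With r = 4 the leading error scales as h^4, so the weight is 2^4 = 16.
Weighted: 62.7738846880 − 3.9309306140 = 58.8429540740
Divide by 2^4 − 1 = 15.
So the Richardson estimate is 3.9228636049.

3.922864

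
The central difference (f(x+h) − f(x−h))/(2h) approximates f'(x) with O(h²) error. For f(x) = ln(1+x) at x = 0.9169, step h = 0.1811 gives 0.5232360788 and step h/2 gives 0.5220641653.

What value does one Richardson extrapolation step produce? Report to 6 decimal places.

With r = 2 the leading error scales as h^2, so the weight is 2^2 = 4.
4*0.5220641653 = 2.0882566612; subtract 0.5232360788 → 1.5650205824
Divide by 2^2 − 1 = 3.
1.5650205824 ÷ 3 = 0.5216735275
Shift from A(h/2): −0.0003906378.

0.521674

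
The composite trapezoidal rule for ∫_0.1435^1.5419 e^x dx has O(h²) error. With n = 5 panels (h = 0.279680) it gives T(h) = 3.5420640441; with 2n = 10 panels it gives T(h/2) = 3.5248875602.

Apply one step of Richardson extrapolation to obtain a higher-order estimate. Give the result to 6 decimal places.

Error is O(h^2); halving h shrinks it by 2^2 = 4.
4×3.5248875602 − 3.5420640441 = 10.5574861967
R = 10.5574861967/3 = 3.5191620656

3.519162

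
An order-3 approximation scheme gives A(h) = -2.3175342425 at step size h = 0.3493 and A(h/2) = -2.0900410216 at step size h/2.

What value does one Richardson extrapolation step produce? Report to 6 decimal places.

-2.057542

The method has order 3: 2^3 = 8.
8·(-2.0900410216) = -16.7203281728; (-16.7203281728) − (-2.3175342425) = -14.4027939303
Divide by 2^3 − 1 = 7.
R = (-14.4027939303)/7 = -2.0575419900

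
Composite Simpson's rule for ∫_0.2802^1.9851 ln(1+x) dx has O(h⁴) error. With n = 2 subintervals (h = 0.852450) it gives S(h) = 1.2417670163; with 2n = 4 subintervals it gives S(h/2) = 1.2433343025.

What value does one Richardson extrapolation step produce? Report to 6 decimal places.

1.243439

With r = 4 the leading error scales as h^4, so the weight is 2^4 = 16.
16·1.2433343025 − 1.2417670163 = 18.6515818237
Denominator 16 − 1 = 15.
So the Richardson estimate is 1.2434387882.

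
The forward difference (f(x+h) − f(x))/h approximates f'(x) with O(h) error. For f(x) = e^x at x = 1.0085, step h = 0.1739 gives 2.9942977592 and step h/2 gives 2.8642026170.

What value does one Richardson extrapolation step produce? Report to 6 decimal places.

2.734107

Error is O(h^1); halving h shrinks it by 2^1 = 2.
Difference of the inputs: 2.8642026170 − 2.9942977592 = -0.1300951422
Divide by 2^1 − 1 = 1: (-0.1300951422)/1 = -0.1300951422
R = 2.8642026170 − 0.1300951422 = 2.7341074748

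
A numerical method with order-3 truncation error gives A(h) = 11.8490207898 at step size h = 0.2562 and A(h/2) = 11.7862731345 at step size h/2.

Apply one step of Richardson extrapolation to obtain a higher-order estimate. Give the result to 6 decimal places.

The method has order 3: 2^3 = 8.
8*11.7862731345 − 11.8490207898 = 82.4411642862
Denominator 8 − 1 = 7.
So the Richardson estimate is 11.7773091837.

11.777309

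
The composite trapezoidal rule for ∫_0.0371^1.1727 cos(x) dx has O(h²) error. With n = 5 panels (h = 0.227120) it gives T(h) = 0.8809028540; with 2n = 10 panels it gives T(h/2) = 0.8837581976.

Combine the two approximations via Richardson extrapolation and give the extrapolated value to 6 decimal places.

Leading term ∝ h^2; use weight 4 = 2^2.
4·0.8837581976 = 3.5350327904; 3.5350327904 − 0.8809028540 = 2.6541299364
Denominator 4 − 1 = 3.
(4·0.8837581976 − 0.8809028540)/(4 − 1) = 0.8847099788
Shift from A(h/2): +0.0009517812.

0.884710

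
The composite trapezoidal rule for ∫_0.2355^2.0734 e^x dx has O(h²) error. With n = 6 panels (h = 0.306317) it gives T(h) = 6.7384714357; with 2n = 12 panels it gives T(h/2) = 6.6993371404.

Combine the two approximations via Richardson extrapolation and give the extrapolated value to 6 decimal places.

6.686292

With r = 2 the leading error scales as h^2, so the weight is 2^2 = 4.
4 × 6.6993371404 = 26.7973485616; subtract 6.7384714357 → 20.0588771259
20.0588771259 ÷ 3 = 6.6862923753
Correction |R − A(h/2)| = 1.304e-02; gap |A(h/2) − A(h)| = 3.913e-02.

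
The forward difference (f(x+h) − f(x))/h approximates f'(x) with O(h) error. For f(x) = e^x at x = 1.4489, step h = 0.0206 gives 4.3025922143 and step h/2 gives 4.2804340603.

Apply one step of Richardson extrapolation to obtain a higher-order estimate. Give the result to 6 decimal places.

Method order is 1; weight 2^1 = 2.
2^1×A(h/2) = 8.5608681206; minus A(h) gives 4.2582759063.
R = 4.2582759063/1 = 4.2582759063
Correction |R − A(h/2)| = 2.216e-02; gap |A(h/2) − A(h)| = 2.216e-02.

4.258276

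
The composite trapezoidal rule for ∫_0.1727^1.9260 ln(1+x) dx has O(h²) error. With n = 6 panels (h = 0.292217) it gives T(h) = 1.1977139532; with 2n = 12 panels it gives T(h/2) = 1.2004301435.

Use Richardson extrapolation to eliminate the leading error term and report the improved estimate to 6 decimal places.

With r = 2 the leading error scales as h^2, so the weight is 2^2 = 4.
Top: 4(1.2004301435) − (1.1977139532) = 3.6040066208
Divide by 2^2 − 1 = 3.
Result: 1.2013355403

1.201336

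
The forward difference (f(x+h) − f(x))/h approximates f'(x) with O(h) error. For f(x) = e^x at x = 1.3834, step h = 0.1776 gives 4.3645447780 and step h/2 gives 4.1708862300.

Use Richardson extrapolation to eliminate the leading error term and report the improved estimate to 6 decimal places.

The method has order 1: 2^1 = 2.
2 × 4.1708862300 = 8.3417724600; subtract 4.3645447780 → 3.9772276820
(2 × 4.1708862300 − 4.3645447780)/(2 − 1) = 3.9772276820
Shift from A(h/2): −0.1936585480.

3.977228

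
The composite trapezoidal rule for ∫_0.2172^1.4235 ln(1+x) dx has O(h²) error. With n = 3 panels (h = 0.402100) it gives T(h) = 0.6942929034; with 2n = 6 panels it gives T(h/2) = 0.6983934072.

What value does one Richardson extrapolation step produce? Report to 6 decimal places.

Leading term ∝ h^2; use weight 4 = 2^2.
Weighted: 2.7935736288 − 0.6942929034 = 2.0992807254
R = 2.0992807254/3 = 0.6997602418
Gap between inputs: 4.101e-03; correction applied: +0.0013668346.

0.699760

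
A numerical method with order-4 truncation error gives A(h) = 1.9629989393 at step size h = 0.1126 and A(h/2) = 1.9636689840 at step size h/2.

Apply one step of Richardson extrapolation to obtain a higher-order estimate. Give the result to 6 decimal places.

1.963714

With r = 4 the leading error scales as h^4, so the weight is 2^4 = 16.
Top: 16(1.9636689840) − (1.9629989393) = 29.4557048047
Denominator 16 − 1 = 15.
R = 29.4557048047/15 = 1.9637136536
Correction |R − A(h/2)| = 4.467e-05; gap |A(h/2) − A(h)| = 6.700e-04.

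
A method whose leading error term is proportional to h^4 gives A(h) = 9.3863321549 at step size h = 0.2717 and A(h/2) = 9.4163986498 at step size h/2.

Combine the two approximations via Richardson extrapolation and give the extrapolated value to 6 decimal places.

9.418403

Method order is 4; weight 2^4 = 16.
16·9.4163986498 − 9.3863321549 = 141.2760462419
(16·9.4163986498 − 9.3863321549)/(16 − 1) = 9.4184030828
Correction |R − A(h/2)| = 2.004e-03; gap |A(h/2) − A(h)| = 3.007e-02.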